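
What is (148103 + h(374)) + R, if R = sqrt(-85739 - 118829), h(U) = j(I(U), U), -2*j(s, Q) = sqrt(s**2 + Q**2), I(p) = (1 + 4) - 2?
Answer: 148103 - sqrt(139885)/2 + 2*I*sqrt(51142) ≈ 1.4792e+5 + 452.29*I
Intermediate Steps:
I(p) = 3 (I(p) = 5 - 2 = 3)
j(s, Q) = -sqrt(Q**2 + s**2)/2 (j(s, Q) = -sqrt(s**2 + Q**2)/2 = -sqrt(Q**2 + s**2)/2)
h(U) = -sqrt(9 + U**2)/2 (h(U) = -sqrt(U**2 + 3**2)/2 = -sqrt(U**2 + 9)/2 = -sqrt(9 + U**2)/2)
R = 2*I*sqrt(51142) (R = sqrt(-204568) = 2*I*sqrt(51142) ≈ 452.29*I)
(148103 + h(374)) + R = (148103 - sqrt(9 + 374**2)/2) + 2*I*sqrt(51142) = (148103 - sqrt(9 + 139876)/2) + 2*I*sqrt(51142) = (148103 - sqrt(139885)/2) + 2*I*sqrt(51142) = 148103 - sqrt(139885)/2 + 2*I*sqrt(51142)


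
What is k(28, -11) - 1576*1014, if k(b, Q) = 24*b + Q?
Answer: -1597403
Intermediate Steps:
k(b, Q) = Q + 24*b
k(28, -11) - 1576*1014 = (-11 + 24*28) - 1576*1014 = (-11 + 672) - 1598064 = 661 - 1598064 = -1597403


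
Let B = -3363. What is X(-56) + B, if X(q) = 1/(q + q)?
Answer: -376657/112 ≈ -3363.0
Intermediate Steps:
X(q) = 1/(2*q)
X(-56) + B = (1/2)/(-56) - 3363 = (1/2)*(-1/56) - 3363 = -1/112 - 3363 = -376657/112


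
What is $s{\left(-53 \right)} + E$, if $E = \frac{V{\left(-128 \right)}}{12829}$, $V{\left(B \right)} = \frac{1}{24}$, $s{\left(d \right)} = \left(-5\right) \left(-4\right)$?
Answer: $\frac{6157921}{307896} \approx 20.0$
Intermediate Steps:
$s{\left(d \right)} = 20$
$V{\left(B \right)} = \frac{1}{24}$
$E = \frac{1}{307896}$ ($E = \frac{1}{24 \cdot 12829} = \frac{1}{24} \cdot \frac{1}{12829} = \frac{1}{307896} \approx 3.2478 \cdot 10^{-6}$)
$s{\left(-53 \right)} + E = 20 + \frac{1}{307896} = \frac{6157921}{307896}$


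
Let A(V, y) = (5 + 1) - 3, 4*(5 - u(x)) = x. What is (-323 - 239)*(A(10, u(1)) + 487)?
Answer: -275380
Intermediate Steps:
u(x) = 5 - x/4
A(V, y) = 3 (A(V, y) = 6 - 3 = 3)
(-323 - 239)*(A(10, u(1)) + 487) = (-323 - 239)*(3 + 487) = -562*490 = -275380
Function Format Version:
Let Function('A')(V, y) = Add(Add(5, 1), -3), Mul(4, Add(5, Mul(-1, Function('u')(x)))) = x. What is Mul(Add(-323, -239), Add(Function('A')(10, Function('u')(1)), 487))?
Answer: -275380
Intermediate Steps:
Function('u')(x) = Add(5, Mul(Rational(-1, 4), x))
Function('A')(V, y) = 3 (Function('A')(V, y) = Add(6, -3) = 3)
Mul(Add(-323, -239), Add(Function('A')(10, Function('u')(1)), 487)) = Mul(Add(-323, -239), Add(3, 487)) = Mul(-562, 490) = -275380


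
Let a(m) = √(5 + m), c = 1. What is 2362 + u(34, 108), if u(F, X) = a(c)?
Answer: 2362 + √6 ≈ 2364.4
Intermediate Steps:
u(F, X) = √6 (u(F, X) = √(5 + 1) = √6)
2362 + u(34, 108) = 2362 + √6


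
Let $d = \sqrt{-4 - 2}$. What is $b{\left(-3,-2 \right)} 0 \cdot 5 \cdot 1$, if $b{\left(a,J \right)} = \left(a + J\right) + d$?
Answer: $0$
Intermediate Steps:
$d = i \sqrt{6}$ ($d = \sqrt{-6} = i \sqrt{6} \approx 2.4495 i$)
$b{\left(a,J \right)} = J + a + i \sqrt{6}$ ($b{\left(a,J \right)} = \left(a + J\right) + i \sqrt{6} = \left(J + a\right) + i \sqrt{6} = J + a + i \sqrt{6}$)
$b{\left(-3,-2 \right)} 0 \cdot 5 \cdot 1 = \left(-2 - 3 + i \sqrt{6}\right) 0 \cdot 5 \cdot 1 = \left(-5 + i \sqrt{6}\right) 0 \cdot 5 = 0 \cdot 5 = 0$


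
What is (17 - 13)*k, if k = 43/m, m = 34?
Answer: 86/17 ≈ 5.0588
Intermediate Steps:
k = 43/34 ≈ 1.2647
(17 - 13)*k = (17 - 13)*(43/34) = 4*(43/34) = 86/17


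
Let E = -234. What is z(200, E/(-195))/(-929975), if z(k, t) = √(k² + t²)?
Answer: -2*√250009/4649875 ≈ -0.00021506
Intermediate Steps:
z(200, E/(-195))/(-929975) = √(200² + (-234/(-195))²)/(-929975) = √(40000 + (-234*(-1/195))²)*(-1/929975) = √(40000 + (6/5)²)*(-1/929975) = √(40000 + 36/25)*(-1/929975) = √(1000036/25)*(-1/929975) = (2*√250009/5)*(-1/929975) = -2*√250009/4649875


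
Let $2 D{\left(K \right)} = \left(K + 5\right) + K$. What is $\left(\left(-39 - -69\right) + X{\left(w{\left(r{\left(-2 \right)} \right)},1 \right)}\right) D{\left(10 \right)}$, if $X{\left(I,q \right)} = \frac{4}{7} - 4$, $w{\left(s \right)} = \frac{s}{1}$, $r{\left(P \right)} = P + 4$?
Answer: $\frac{2325}{7} \approx 332.14$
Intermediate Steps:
$r{\left(P \right)} = 4 + P$
$D{\left(K \right)} = \frac{5}{2} + K$ ($D{\left(K \right)} = \frac{\left(K + 5\right) + K}{2} = \frac{\left(5 + K\right) + K}{2} = \frac{5 + 2 K}{2} = \frac{5}{2} + K$)
$w{\left(s \right)} = s$ ($w{\left(s \right)} = s 1 = s$)
$X{\left(I,q \right)} = - \frac{24}{7}$ ($X{\left(I,q \right)} = 4 \cdot \frac{1}{7} - 4 = \frac{4}{7} - 4 = - \frac{24}{7}$)
$\left(\left(-39 - -69\right) + X{\left(w{\left(r{\left(-2 \right)} \right)},1 \right)}\right) D{\left(10 \right)} = \left(\left(-39 - -69\right) - \frac{24}{7}\right) \left(\frac{5}{2} + 10\right) = \left(\left(-39 + 69\right) - \frac{24}{7}\right) \frac{25}{2} = \left(30 - \frac{24}{7}\right) \frac{25}{2} = \frac{186}{7} \cdot \frac{25}{2} = \frac{2325}{7}$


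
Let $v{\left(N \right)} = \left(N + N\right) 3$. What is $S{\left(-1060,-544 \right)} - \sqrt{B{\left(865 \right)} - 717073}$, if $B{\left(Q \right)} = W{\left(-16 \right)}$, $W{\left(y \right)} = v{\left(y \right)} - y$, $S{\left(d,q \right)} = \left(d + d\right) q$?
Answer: $1153280 - i \sqrt{717153} \approx 1.1533 \cdot 10^{6} - 846.85 i$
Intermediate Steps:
$v{\left(N \right)} = 6 N$ ($v{\left(N \right)} = 2 N 3 = 6 N$)
$S{\left(d,q \right)} = 2 d q$
$W{\left(y \right)} = 5 y$ ($W{\left(y \right)} = 6 y - y = 5 y$)
$B{\left(Q \right)} = -80$ ($B{\left(Q \right)} = 5 \left(-16\right) = -80$)
$S{\left(-1060,-544 \right)} - \sqrt{B{\left(865 \right)} - 717073} = 2 \left(-1060\right) \left(-544\right) - \sqrt{-80 - 717073} = 1153280 - \sqrt{-717153} = 1153280 - i \sqrt{717153}$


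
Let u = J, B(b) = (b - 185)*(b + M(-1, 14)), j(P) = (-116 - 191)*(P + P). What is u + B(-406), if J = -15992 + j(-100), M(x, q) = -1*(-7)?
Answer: 281217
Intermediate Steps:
M(x, q) = 7
j(P) = -614*P
B(b) = (-185 + b)*(7 + b) (B(b) = (b - 185)*(b + 7) = (-185 + b)*(7 + b))
J = 45408 (J = -15992 - 614*(-100) = -15992 + 61400 = 45408)
u = 45408
u + B(-406) = 45408 + (-1295 + (-406)**2 - 178*(-406)) = 45408 + (-1295 + 164836 + 72268) = 45408 + 235809 = 281217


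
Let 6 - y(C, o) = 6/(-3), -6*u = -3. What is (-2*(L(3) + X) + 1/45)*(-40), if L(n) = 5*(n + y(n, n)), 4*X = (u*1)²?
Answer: 39637/9 ≈ 4404.1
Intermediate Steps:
u = ½ (u = -⅙*(-3) = ½ ≈ 0.50000)
y(C, o) = 8 (y(C, o) = 6 - 6/(-3) = 6 - 6*(-1)/3 = 6 - 1*(-2) = 6 + 2 = 8)
X = 1/16 (X = ((½)*1)²/4 = (½)²/4 = (¼)*(¼) = 1/16 ≈ 0.062500)
L(n) = 40 + 5*n (L(n) = 5*(n + 8) = 5*(8 + n) = 40 + 5*n)
(-2*(L(3) + X) + 1/45)*(-40) = (-2*((40 + 5*3) + 1/16) + 1/45)*(-40) = (-2*((40 + 15) + 1/16) + 1/45)*(-40) = (-2*(55 + 1/16) + 1/45)*(-40) = (-2*881/16 + 1/45)*(-40) = (-881/8 + 1/45)*(-40) = -39637/360*(-40) = 39637/9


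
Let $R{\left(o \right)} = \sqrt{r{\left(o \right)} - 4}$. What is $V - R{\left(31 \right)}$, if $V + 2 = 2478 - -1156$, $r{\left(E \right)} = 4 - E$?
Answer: $3632 - i \sqrt{31} \approx 3632.0 - 5.5678 i$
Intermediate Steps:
$R{\left(o \right)} = \sqrt{- o}$ ($R{\left(o \right)} = \sqrt{\left(4 - o\right) - 4} = \sqrt{- o}$)
$V = 3632$ ($V = -2 + \left(2478 - -1156\right) = -2 + \left(2478 + 1156\right) = -2 + 3634 = 3632$)
$V - R{\left(31 \right)} = 3632 - \sqrt{\left(-1\right) 31} = 3632 - \sqrt{-31} = 3632 - i \sqrt{31}$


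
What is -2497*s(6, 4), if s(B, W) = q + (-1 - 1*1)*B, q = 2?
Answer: 24970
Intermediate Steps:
s(B, W) = 2 - 2*B (s(B, W) = 2 + (-1 - 1*1)*B = 2 + (-1 - 1)*B = 2 - 2*B)
-2497*s(6, 4) = -2497*(2 - 2*6) = -2497*(2 - 12) = -2497*(-10) = 24970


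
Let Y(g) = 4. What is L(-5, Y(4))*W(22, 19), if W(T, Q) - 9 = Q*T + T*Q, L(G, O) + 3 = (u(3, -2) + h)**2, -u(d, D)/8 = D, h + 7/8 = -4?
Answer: 6531005/64 ≈ 1.0205e+5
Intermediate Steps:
h = -39/8 (h = -7/8 - 4 = -39/8 ≈ -4.8750)
u(d, D) = -8*D
L(G, O) = 7729/64 (L(G, O) = -3 + (-8*(-2) - 39/8)**2 = -3 + (16 - 39/8)**2 = -3 + (89/8)**2 = -3 + 7921/64 = 7729/64)
W(T, Q) = 9 + 2*Q*T (W(T, Q) = 9 + (Q*T + T*Q) = 9 + (Q*T + Q*T) = 9 + 2*Q*T)
L(-5, Y(4))*W(22, 19) = 7729*(9 + 2*19*22)/64 = 7729*(9 + 836)/64 = (7729/64)*845 = 6531005/64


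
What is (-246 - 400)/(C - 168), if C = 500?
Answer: -323/166 ≈ -1.9458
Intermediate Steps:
(-246 - 400)/(C - 168) = (-246 - 400)/(500 - 168) = -646/332 = -646*1/332 = -323/166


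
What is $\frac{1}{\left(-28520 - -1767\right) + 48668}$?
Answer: $\frac{1}{21915} \approx 4.5631 \cdot 10^{-5}$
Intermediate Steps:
$\frac{1}{\left(-28520 - -1767\right) + 48668} = \frac{1}{\left(-28520 + 1767\right) + 48668} = \frac{1}{-26753 + 48668} = \frac{1}{21915}$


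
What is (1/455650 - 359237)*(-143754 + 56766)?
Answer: 7119373630597206/227825 ≈ 3.1249e+10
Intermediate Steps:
(1/455650 - 359237)*(-143754 + 56766) = (1/455650 - 359237)*(-86988) = -163686339049/455650*(-86988) = 7119373630597206/227825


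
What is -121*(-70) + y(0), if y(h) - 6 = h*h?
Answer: 8476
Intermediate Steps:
y(h) = 6 + h**2 (y(h) = 6 + h*h = 6 + h**2)
-121*(-70) + y(0) = -121*(-70) + (6 + 0**2) = 8470 + (6 + 0) = 8470 + 6 = 8476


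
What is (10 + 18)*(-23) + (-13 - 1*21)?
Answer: -678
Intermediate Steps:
(10 + 18)*(-23) + (-13 - 1*21) = 28*(-23) + (-13 - 21) = -644 - 34 = -678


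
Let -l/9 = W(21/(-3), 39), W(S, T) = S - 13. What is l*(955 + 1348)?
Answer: 414540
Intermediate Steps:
W(S, T) = -13 + S
l = 180 (l = -9*(-13 + 21/(-3)) = -9*(-13 + 21*(-⅓)) = -9*(-13 - 7) = -9*(-20) = 180)
l*(955 + 1348) = 180*(955 + 1348) = 180*2303 = 414540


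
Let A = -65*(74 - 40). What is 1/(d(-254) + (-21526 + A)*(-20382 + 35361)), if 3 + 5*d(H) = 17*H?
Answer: -5/1777712041 ≈ -2.8126e-9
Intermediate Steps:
d(H) = -⅗ + 17*H/5 (d(H) = -⅗ + (17*H)/5 = -⅗ + 17*H/5)
A = -2210 (A = -65*34 = -2210)
1/(d(-254) + (-21526 + A)*(-20382 + 35361)) = 1/((-⅗ + (17/5)*(-254)) + (-21526 - 2210)*(-20382 + 35361)) = 1/((-⅗ - 4318/5) - 23736*14979) = 1/(-4321/5 - 355541544) = 1/(-1777712041/5) = -5/1777712041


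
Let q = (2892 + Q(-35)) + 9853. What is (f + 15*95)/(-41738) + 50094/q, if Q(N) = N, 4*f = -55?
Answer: 101116409/25877560 ≈ 3.9075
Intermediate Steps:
f = -55/4 (f = (¼)*(-55) = -55/4 ≈ -13.750)
q = 12710 (q = (2892 - 35) + 9853 = 2857 + 9853 = 12710)
(f + 15*95)/(-41738) + 50094/q = (-55/4 + 15*95)/(-41738) + 50094/12710 = (-55/4 + 1425)*(-1/41738) + 50094*(1/12710) = (5645/4)*(-1/41738) + 25047/6355 = -5645/166952 + 25047/6355 = 101116409/25877560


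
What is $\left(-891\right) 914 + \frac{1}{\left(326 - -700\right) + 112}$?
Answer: $- \frac{926757611}{1138} \approx -8.1437 \cdot 10^{5}$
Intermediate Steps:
$\left(-891\right) 914 + \frac{1}{\left(326 - -700\right) + 112} = -814374 + \frac{1}{\left(326 + 700\right) + 112} = -814374 + \frac{1}{1026 + 112} = -814374 + \frac{1}{1138} = - \frac{926757611}{1138}$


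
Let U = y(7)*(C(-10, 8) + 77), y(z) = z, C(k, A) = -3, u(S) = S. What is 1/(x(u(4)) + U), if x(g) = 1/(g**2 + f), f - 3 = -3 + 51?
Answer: 67/34707 ≈ 0.0019304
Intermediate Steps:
U = 518 (U = 7*(-3 + 77) = 7*74 = 518)
f = 51 (f = 3 + (-3 + 51) = 3 + 48 = 51)
x(g) = 1/(51 + g**2) (x(g) = 1/(g**2 + 51) = 1/(51 + g**2))
1/(x(u(4)) + U) = 1/(1/(51 + 4**2) + 518) = 1/(1/(51 + 16) + 518) = 1/(1/67 + 518) = 1/(34707/67) = 67/34707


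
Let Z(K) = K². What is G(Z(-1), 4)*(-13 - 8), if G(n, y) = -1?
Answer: 21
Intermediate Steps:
G(Z(-1), 4)*(-13 - 8) = -(-13 - 8) = -1*(-21) = 21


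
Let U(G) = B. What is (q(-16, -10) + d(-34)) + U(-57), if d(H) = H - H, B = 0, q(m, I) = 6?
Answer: 6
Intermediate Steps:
U(G) = 0
d(H) = 0
(q(-16, -10) + d(-34)) + U(-57) = (6 + 0) + 0 = 6 + 0 = 6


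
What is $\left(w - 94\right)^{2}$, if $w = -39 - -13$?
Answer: $14400$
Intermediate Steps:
$w = -26$ ($w = -39 + 13 = -26$)
$\left(w - 94\right)^{2} = \left(-26 - 94\right)^{2} = \left(-120\right)^{2} = 14400$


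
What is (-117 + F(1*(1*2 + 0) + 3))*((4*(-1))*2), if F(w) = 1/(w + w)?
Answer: 4676/5 ≈ 935.20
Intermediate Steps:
F(w) = 1/(2*w)
(-117 + F(1*(1*2 + 0) + 3))*((4*(-1))*2) = (-117 + 1/(2*(1*(1*2 + 0) + 3)))*((4*(-1))*2) = (-117 + 1/(2*(1*(2 + 0) + 3)))*(-4*2) = (-117 + 1/(2*(1*2 + 3)))*(-8) = (-117 + 1/(2*(2 + 3)))*(-8) = (-117 + (½)/5)*(-8) = (-117 + (½)*(⅕))*(-8) = (-117 + ⅒)*(-8) = -1169/10*(-8) = 4676/5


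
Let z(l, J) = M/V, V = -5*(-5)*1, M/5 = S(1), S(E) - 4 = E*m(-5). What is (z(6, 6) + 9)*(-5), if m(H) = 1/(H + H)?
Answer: -489/10 ≈ -48.900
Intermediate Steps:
m(H) = 1/(2*H)
S(E) = 4 - E/10 (S(E) = 4 + E*((½)/(-5)) = 4 + E*((½)*(-⅕)) = 4 + E*(-⅒) = 4 - E/10)
M = 39/2 (M = 5*(4 - ⅒*1) = 5*(4 - ⅒) = 5*(39/10) = 39/2 ≈ 19.500)
V = 25 (V = 25*1 = 25)
z(l, J) = 39/50 (z(l, J) = (39/2)/25 = (39/2)*(1/25) = 39/50)
(z(6, 6) + 9)*(-5) = (39/50 + 9)*(-5) = (489/50)*(-5) = -489/10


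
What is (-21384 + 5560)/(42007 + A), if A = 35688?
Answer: -15824/77695 ≈ -0.20367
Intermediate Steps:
(-21384 + 5560)/(42007 + A) = (-21384 + 5560)/(42007 + 35688) = -15824/77695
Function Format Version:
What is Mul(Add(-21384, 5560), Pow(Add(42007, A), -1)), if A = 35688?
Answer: Rational(-15824, 77695) ≈ -0.20367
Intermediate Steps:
Mul(Add(-21384, 5560), Pow(Add(42007, A), -1)) = Mul(Add(-21384, 5560), Pow(Add(42007, 35688), -1)) = Mul(-15824, Pow(77695, -1)) = Mul(-15824, Rational(1, 77695)) = Rational(-15824, 77695)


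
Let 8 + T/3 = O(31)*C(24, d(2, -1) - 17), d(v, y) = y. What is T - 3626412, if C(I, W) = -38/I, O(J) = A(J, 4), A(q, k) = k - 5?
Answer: -14505725/4 ≈ -3.6264e+6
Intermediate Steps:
A(q, k) = -5 + k
O(J) = -1 (O(J) = -5 + 4 = -1)
T = -77/4 (T = -24 + 3*(-(-38)/24) = -24 + 3*(-1*(-19/12)) = -24 + 3*(19/12) = -24 + 19/4 = -77/4 ≈ -19.250)
T - 3626412 = -77/4 - 3626412 = -14505725/4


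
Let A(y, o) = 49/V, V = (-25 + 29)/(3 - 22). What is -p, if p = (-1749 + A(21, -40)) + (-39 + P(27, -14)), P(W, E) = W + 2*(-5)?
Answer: 8015/4 ≈ 2003.8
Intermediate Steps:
V = -4/19 (V = 4/(-19) = 4*(-1/19) = -4/19 ≈ -0.21053)
P(W, E) = -10 + W (P(W, E) = W - 10 = -10 + W)
A(y, o) = -931/4 (A(y, o) = 49/(-4/19) = 49*(-19/4) = -931/4)
p = -8015/4 (p = (-1749 - 931/4) + (-39 + (-10 + 27)) = -7927/4 + (-39 + 17) = -7927/4 - 22 = -8015/4 ≈ -2003.8)
-p = -1*(-8015/4) = 8015/4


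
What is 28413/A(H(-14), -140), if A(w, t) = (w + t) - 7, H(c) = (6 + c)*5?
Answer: -2583/17 ≈ -151.94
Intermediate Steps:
H(c) = 30 + 5*c
A(w, t) = -7 + t + w (A(w, t) = (t + w) - 7 = -7 + t + w)
28413/A(H(-14), -140) = 28413/(-7 - 140 + (30 + 5*(-14))) = 28413/(-7 - 140 + (30 - 70)) = 28413/(-7 - 140 - 40) = 28413/(-187) = 28413*(-1/187) = -2583/17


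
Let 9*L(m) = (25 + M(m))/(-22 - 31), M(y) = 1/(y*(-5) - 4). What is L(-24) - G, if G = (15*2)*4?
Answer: -2214247/18444 ≈ -120.05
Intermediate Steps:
M(y) = 1/(-4 - 5*y) (M(y) = 1/(-5*y - 4) = 1/(-4 - 5*y))
L(m) = -25/477 + 1/(477*(4 + 5*m)) (L(m) = ((25 - 1/(4 + 5*m))/(-22 - 31))/9 = ((25 - 1/(4 + 5*m))/(-53))/9 = ((25 - 1/(4 + 5*m))*(-1/53))/9 = (-25/53 + 1/(53*(4 + 5*m)))/9 = -25/477 + 1/(477*(4 + 5*m)))
G = 120 (G = 30*4 = 120)
L(-24) - G = (-99 - 125*(-24))/(477*(4 + 5*(-24))) - 1*120 = (-99 + 3000)/(477*(4 - 120)) - 120 = (1/477)*2901/(-116) - 120 = (1/477)*(-1/116)*2901 - 120 = -967/18444 - 120 = -2214247/18444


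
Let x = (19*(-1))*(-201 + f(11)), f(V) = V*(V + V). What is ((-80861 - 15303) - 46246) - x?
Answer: -141631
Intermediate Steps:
f(V) = 2*V² (f(V) = V*(2*V) = 2*V²)
x = -779 (x = (19*(-1))*(-201 + 2*11²) = -19*(-201 + 2*121) = -19*(-201 + 242) = -19*41 = -779)
((-80861 - 15303) - 46246) - x = ((-80861 - 15303) - 46246) - 1*(-779) = (-96164 - 46246) + 779 = -142410 + 779 = -141631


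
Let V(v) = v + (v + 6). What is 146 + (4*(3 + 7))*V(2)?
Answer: 546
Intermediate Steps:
V(v) = 6 + 2*v (V(v) = v + (6 + v) = 6 + 2*v)
146 + (4*(3 + 7))*V(2) = 146 + (4*(3 + 7))*(6 + 2*2) = 146 + (4*10)*(6 + 4) = 146 + 40*10 = 146 + 400 = 546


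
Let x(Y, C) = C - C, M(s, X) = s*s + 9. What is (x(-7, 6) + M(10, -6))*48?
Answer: 5232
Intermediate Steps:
M(s, X) = 9 + s**2 (M(s, X) = s**2 + 9 = 9 + s**2)
x(Y, C) = 0
(x(-7, 6) + M(10, -6))*48 = (0 + (9 + 10**2))*48 = (0 + (9 + 100))*48 = (0 + 109)*48 = 109*48 = 5232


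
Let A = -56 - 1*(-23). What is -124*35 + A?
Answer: -4373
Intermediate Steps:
A = -33 (A = -56 + 23 = -33)
-124*35 + A = -124*35 - 33 = -4340 - 33 = -4373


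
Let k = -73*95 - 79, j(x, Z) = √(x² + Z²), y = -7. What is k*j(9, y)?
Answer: -7014*√130 ≈ -79972.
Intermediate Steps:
j(x, Z) = √(Z² + x²)
k = -7014 (k = -6935 - 79 = -7014)
k*j(9, y) = -7014*√((-7)² + 9²) = -7014*√(49 + 81) = -7014*√130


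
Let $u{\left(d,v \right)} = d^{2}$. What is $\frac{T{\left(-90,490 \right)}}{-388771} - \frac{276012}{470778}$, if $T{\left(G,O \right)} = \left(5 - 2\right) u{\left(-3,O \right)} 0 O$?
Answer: $- \frac{4182}{7133} \approx -0.58629$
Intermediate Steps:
$T{\left(G,O \right)} = 0$ ($T{\left(G,O \right)} = \left(5 - 2\right) \left(-3\right)^{2} \cdot 0 O = 3 \cdot 9 \cdot 0 O = 27 \cdot 0 O = 0 O = 0$)
$\frac{T{\left(-90,490 \right)}}{-388771} - \frac{276012}{470778} = \frac{0}{-388771} - \frac{276012}{470778} = 0 \left(- \frac{1}{388771}\right) - \frac{4182}{7133} = 0 - \frac{4182}{7133} = - \frac{4182}{7133}$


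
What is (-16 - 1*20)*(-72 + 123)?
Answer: -1836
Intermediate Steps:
(-16 - 1*20)*(-72 + 123) = (-16 - 20)*51 = -36*51 = -1836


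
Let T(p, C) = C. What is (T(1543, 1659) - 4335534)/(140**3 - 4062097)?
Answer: 4333875/1318097 ≈ 3.2880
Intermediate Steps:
(T(1543, 1659) - 4335534)/(140**3 - 4062097) = (1659 - 4335534)/(140**3 - 4062097) = -4333875/(2744000 - 4062097) = -4333875/(-1318097) = -4333875*(-1/1318097) = 4333875/1318097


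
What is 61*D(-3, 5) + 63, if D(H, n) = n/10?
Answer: 187/2 ≈ 93.500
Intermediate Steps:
D(H, n) = n/10 (D(H, n) = n*(⅒) = n/10)
61*D(-3, 5) + 63 = 61*((⅒)*5) + 63 = 61*(½) + 63 = 61/2 + 63 = 187/2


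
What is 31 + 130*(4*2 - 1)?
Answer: 941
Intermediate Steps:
31 + 130*(4*2 - 1) = 31 + 130*(8 - 1) = 31 + 130*7 = 31 + 910 = 941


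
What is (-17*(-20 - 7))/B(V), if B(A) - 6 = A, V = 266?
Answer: 27/16 ≈ 1.6875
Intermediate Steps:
B(A) = 6 + A
(-17*(-20 - 7))/B(V) = (-17*(-20 - 7))/(6 + 266) = -17*(-27)/272 = 459*(1/272) = 27/16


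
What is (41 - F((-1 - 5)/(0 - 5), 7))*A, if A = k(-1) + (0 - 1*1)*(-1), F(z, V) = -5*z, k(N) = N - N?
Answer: 47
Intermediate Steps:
k(N) = 0
A = 1 (A = 0 + (0 - 1*1)*(-1) = 0 + (0 - 1)*(-1) = 0 - 1*(-1) = 0 + 1 = 1)
(41 - F((-1 - 5)/(0 - 5), 7))*A = (41 - (-5)*(-1 - 5)/(0 - 5))*1 = (41 - (-5)*(-6/(-5)))*1 = (41 - (-5)*(-6*(-1/5)))*1 = (41 - (-5)*6/5)*1 = (41 - 1*(-6))*1 = (41 + 6)*1 = 47*1 = 47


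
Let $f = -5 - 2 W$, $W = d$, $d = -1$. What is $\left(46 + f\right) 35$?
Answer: $1505$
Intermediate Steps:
$W = -1$
$f = -3$ ($f = -5 - -2 = -5 + 2 = -3$)
$\left(46 + f\right) 35 = \left(46 - 3\right) 35 = 43 \cdot 35 = 1505$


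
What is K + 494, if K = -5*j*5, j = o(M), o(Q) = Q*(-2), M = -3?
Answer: 344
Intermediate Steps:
o(Q) = -2*Q
j = 6 (j = -2*(-3) = 6)
K = -150 (K = -5*6*5 = -30*5 = -150)
K + 494 = -150 + 494 = 344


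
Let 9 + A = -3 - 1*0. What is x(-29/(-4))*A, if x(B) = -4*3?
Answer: 144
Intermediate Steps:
A = -12 (A = -9 + (-3 - 1*0) = -9 + (-3 + 0) = -9 - 3 = -12)
x(B) = -12
x(-29/(-4))*A = -12*(-12) = 144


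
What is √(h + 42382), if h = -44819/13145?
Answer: √7322640075795/13145 ≈ 205.86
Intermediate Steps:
h = -44819/13145 (h = -44819*1/13145 = -44819/13145 ≈ -3.4096)
√(h + 42382) = √(-44819/13145 + 42382) = √(557066571/13145) = √7322640075795/13145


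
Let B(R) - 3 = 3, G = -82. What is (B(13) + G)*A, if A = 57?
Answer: -4332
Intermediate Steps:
B(R) = 6 (B(R) = 3 + 3 = 6)
(B(13) + G)*A = (6 - 82)*57 = -76*57 = -4332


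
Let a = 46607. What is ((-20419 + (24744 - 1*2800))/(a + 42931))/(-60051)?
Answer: -1525/5376846438 ≈ -2.8362e-7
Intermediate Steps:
((-20419 + (24744 - 1*2800))/(a + 42931))/(-60051) = ((-20419 + (24744 - 1*2800))/(46607 + 42931))/(-60051) = ((-20419 + (24744 - 2800))/89538)*(-1/60051) = ((-20419 + 21944)*(1/89538))*(-1/60051) = (1525*(1/89538))*(-1/60051) = (1525/89538)*(-1/60051) = -1525/5376846438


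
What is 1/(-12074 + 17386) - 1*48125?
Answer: -255639999/5312 ≈ -48125.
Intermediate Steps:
1/(-12074 + 17386) - 1*48125 = 1/5312 - 48125 = -255639999/5312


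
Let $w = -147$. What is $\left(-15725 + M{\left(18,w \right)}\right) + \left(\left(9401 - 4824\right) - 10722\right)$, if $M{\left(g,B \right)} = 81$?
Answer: $-21789$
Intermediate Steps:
$\left(-15725 + M{\left(18,w \right)}\right) + \left(\left(9401 - 4824\right) - 10722\right) = \left(-15725 + 81\right) + \left(\left(9401 - 4824\right) - 10722\right) = -15644 + \left(4577 - 10722\right) = -15644 - 6145 = -21789$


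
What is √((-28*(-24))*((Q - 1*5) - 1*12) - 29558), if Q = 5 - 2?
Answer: I*√38966 ≈ 197.4*I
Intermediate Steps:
Q = 3
√((-28*(-24))*((Q - 1*5) - 1*12) - 29558) = √((-28*(-24))*((3 - 1*5) - 1*12) - 29558) = √(672*((3 - 5) - 12) - 29558) = √(672*(-2 - 12) - 29558) = √(672*(-14) - 29558) = √(-9408 - 29558) = √(-38966) = I*√38966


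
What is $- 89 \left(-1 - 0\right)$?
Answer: $89$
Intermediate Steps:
$- 89 \left(-1 - 0\right) = - 89 \left(-1 + 0\right) = \left(-89\right) \left(-1\right) = 89$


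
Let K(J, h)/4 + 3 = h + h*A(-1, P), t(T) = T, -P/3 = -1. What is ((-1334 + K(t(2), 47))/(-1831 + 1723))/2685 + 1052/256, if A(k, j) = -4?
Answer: 3819349/927936 ≈ 4.1160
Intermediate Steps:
P = 3 (P = -3*(-1) = 3)
K(J, h) = -12 - 12*h (K(J, h) = -12 + 4*(h + h*(-4)) = -12 + 4*(h - 4*h) = -12 + 4*(-3*h) = -12 - 12*h)
((-1334 + K(t(2), 47))/(-1831 + 1723))/2685 + 1052/256 = ((-1334 + (-12 - 12*47))/(-1831 + 1723))/2685 + 1052/256 = ((-1334 + (-12 - 564))/(-108))*(1/2685) + 1052*(1/256) = ((-1334 - 576)*(-1/108))*(1/2685) + 263/64 = -1910*(-1/108)*(1/2685) + 263/64 = (955/54)*(1/2685) + 263/64 = 191/28998 + 263/64 = 3819349/927936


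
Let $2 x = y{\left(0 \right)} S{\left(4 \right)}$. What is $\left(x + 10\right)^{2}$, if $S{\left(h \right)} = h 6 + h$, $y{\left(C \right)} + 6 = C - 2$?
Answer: $10404$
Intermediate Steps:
$y{\left(C \right)} = -8 + C$ ($y{\left(C \right)} = -6 + \left(C - 2\right) = -6 + \left(-2 + C\right) = -8 + C$)
$S{\left(h \right)} = 7 h$ ($S{\left(h \right)} = 6 h + h = 7 h$)
$x = -112$ ($x = \frac{\left(-8 + 0\right) 7 \cdot 4}{2} = \frac{\left(-8\right) 28}{2} = \frac{1}{2} \left(-224\right) = -112$)
$\left(x + 10\right)^{2} = \left(-112 + 10\right)^{2} = \left(-102\right)^{2} = 10404$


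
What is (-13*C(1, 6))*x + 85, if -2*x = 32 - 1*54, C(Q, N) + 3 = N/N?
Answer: 371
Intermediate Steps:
C(Q, N) = -2 (C(Q, N) = -3 + N/N = -3 + 1 = -2)
x = 11 (x = -(32 - 1*54)/2 = -(32 - 54)/2 = -½*(-22) = 11)
(-13*C(1, 6))*x + 85 = -13*(-2)*11 + 85 = 26*11 + 85 = 286 + 85 = 371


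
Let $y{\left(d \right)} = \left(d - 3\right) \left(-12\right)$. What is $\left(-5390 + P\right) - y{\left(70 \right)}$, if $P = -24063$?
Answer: $-28649$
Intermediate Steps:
$y{\left(d \right)} = 36 - 12 d$ ($y{\left(d \right)} = \left(-3 + d\right) \left(-12\right) = 36 - 12 d$)
$\left(-5390 + P\right) - y{\left(70 \right)} = \left(-5390 - 24063\right) - \left(36 - 840\right) = -29453 - \left(36 - 840\right) = -29453 - -804 = -29453 + 804 = -28649$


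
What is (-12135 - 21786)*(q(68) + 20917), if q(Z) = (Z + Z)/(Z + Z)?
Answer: -709559478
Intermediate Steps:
q(Z) = 1 (q(Z) = (2*Z)/((2*Z)) = (2*Z)*(1/(2*Z)) = 1)
(-12135 - 21786)*(q(68) + 20917) = (-12135 - 21786)*(1 + 20917) = -33921*20918 = -709559478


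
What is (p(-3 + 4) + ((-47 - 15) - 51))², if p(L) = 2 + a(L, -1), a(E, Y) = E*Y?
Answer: 12544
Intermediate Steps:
p(L) = 2 - L (p(L) = 2 + L*(-1) = 2 - L)
(p(-3 + 4) + ((-47 - 15) - 51))² = ((2 - (-3 + 4)) + ((-47 - 15) - 51))² = ((2 - 1*1) + (-62 - 51))² = ((2 - 1) - 113)² = (1 - 113)² = (-112)² = 12544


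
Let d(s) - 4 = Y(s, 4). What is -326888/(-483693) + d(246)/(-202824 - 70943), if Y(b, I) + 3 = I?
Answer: 89488728631/132419181531 ≈ 0.67580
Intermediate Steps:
Y(b, I) = -3 + I
d(s) = 5 (d(s) = 4 + (-3 + 4) = 4 + 1 = 5)
-326888/(-483693) + d(246)/(-202824 - 70943) = -326888/(-483693) + 5/(-202824 - 70943) = -326888*(-1/483693) + 5/(-273767) = 326888/483693 + 5*(-1/273767) = 326888/483693 - 5/273767 = 89488728631/132419181531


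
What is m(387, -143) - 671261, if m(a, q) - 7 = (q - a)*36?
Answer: -690334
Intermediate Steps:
m(a, q) = 7 - 36*a + 36*q (m(a, q) = 7 + (q - a)*36 = 7 + (-36*a + 36*q) = 7 - 36*a + 36*q)
m(387, -143) - 671261 = (7 - 36*387 + 36*(-143)) - 671261 = (7 - 13932 - 5148) - 671261 = -19073 - 671261 = -690334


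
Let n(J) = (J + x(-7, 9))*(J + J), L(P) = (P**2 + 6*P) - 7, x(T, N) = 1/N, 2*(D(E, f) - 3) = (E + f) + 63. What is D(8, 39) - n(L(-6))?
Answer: -346/9 ≈ -38.444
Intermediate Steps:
D(E, f) = 69/2 + E/2 + f/2 (D(E, f) = 3 + ((E + f) + 63)/2 = 3 + (63 + E + f)/2 = 3 + (63/2 + E/2 + f/2) = 69/2 + E/2 + f/2)
L(P) = -7 + P**2 + 6*P
n(J) = 2*J*(1/9 + J) (n(J) = (J + 1/9)*(J + J) = (J + 1/9)*(2*J) = (1/9 + J)*(2*J) = 2*J*(1/9 + J))
D(8, 39) - n(L(-6)) = (69/2 + (1/2)*8 + (1/2)*39) - 2*(-7 + (-6)**2 + 6*(-6))*(1 + 9*(-7 + (-6)**2 + 6*(-6)))/9 = (69/2 + 4 + 39/2) - 2*(-7 + 36 - 36)*(1 + 9*(-7 + 36 - 36))/9 = 58 - 2*(-7)*(1 + 9*(-7))/9 = 58 - 2*(-7)*(1 - 63)/9 = 58 - 2*(-7)*(-62)/9 = 58 - 1*868/9 = 58 - 868/9 = -346/9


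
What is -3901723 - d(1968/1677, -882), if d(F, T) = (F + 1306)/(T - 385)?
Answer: -2763406289209/708253 ≈ -3.9017e+6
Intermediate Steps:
d(F, T) = (1306 + F)/(-385 + T)
-3901723 - d(1968/1677, -882) = -3901723 - (1306 + 1968/1677)/(-385 - 882) = -3901723 - (1306 + 1968*(1/1677))/(-1267) = -3901723 - (-1)*(1306 + 656/559)/1267 = -3901723 - (-1)*730710/(1267*559) = -3901723 - 1*(-730710/708253) = -3901723 + 730710/708253 = -2763406289209/708253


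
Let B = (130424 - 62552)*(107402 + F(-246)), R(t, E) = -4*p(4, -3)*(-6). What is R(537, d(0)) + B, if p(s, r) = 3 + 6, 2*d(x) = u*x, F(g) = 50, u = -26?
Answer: 7292982360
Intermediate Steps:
d(x) = -13*x (d(x) = (-26*x)/2 = -13*x)
p(s, r) = 9
R(t, E) = 216 (R(t, E) = -4*9*(-6) = -36*(-6) = 216)
B = 7292982144 (B = (130424 - 62552)*(107402 + 50) = 67872*107452 = 7292982144)
R(537, d(0)) + B = 216 + 7292982144 = 7292982360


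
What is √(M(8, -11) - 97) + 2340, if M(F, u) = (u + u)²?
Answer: 2340 + 3*√43 ≈ 2359.7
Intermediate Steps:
M(F, u) = 4*u² (M(F, u) = (2*u)² = 4*u²)
√(M(8, -11) - 97) + 2340 = √(4*(-11)² - 97) + 2340 = √(4*121 - 97) + 2340 = √(484 - 97) + 2340 = √387 + 2340 = 3*√43 + 2340 = 2340 + 3*√43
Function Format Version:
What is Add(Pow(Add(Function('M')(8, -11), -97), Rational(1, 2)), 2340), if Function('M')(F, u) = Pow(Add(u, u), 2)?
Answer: Add(2340, Mul(3, Pow(43, Rational(1, 2)))) ≈ 2359.7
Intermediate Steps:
Function('M')(F, u) = Mul(4, Pow(u, 2)) (Function('M')(F, u) = Pow(Mul(2, u), 2) = Mul(4, Pow(u, 2)))
Add(Pow(Add(Function('M')(8, -11), -97), Rational(1, 2)), 2340) = Add(Pow(Add(Mul(4, Pow(-11, 2)), -97), Rational(1, 2)), 2340) = Add(Pow(Add(Mul(4, 121), -97), Rational(1, 2)), 2340) = Add(Pow(Add(484, -97), Rational(1, 2)), 2340) = Add(Pow(387, Rational(1, 2)), 2340) = Add(Mul(3, Pow(43, Rational(1, 2))), 2340) = Add(2340, Mul(3, Pow(43, Rational(1, 2))))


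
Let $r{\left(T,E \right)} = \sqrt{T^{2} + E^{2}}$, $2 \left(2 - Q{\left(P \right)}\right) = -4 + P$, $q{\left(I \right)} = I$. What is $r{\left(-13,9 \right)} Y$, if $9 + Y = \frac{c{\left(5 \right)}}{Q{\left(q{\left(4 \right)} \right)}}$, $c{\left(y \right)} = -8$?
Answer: $- 65 \sqrt{10} \approx -205.55$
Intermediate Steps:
$Q{\left(P \right)} = 4 - \frac{P}{2}$ ($Q{\left(P \right)} = 2 - \frac{-4 + P}{2} = 2 - \left(-2 + \frac{P}{2}\right) = 4 - \frac{P}{2}$)
$r{\left(T,E \right)} = \sqrt{E^{2} + T^{2}}$
$Y = -13$ ($Y = -9 - \frac{8}{4 - 2} = -9 - \frac{8}{2} = -9 - 4 = -13$)
$r{\left(-13,9 \right)} Y = \sqrt{9^{2} + \left(-13\right)^{2}} \left(-13\right) = \sqrt{81 + 169} \left(-13\right) = \sqrt{250} \left(-13\right) = 5 \sqrt{10} \left(-13\right) = - 65 \sqrt{10}$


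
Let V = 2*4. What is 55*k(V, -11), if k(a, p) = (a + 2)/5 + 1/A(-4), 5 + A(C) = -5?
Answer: 209/2 ≈ 104.50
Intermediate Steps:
A(C) = -10 (A(C) = -5 - 5 = -10)
V = 8
k(a, p) = 3/10 + a/5 (k(a, p) = (a + 2)/5 + 1/(-10) = (2 + a)*(⅕) + 1*(-⅒) = (⅖ + a/5) - ⅒ = 3/10 + a/5)
55*k(V, -11) = 55*(3/10 + (⅕)*8) = 55*(3/10 + 8/5) = 55*(19/10) = 209/2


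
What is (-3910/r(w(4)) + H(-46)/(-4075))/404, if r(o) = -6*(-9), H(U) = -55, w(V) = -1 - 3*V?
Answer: -398257/2222505 ≈ -0.17919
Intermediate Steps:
r(o) = 54
(-3910/r(w(4)) + H(-46)/(-4075))/404 = (-3910/54 - 55/(-4075))/404 = (-3910*1/54 - 55*(-1/4075))*(1/404) = (-1955/27 + 11/815)*(1/404) = -1593028/22005*1/404 = -398257/2222505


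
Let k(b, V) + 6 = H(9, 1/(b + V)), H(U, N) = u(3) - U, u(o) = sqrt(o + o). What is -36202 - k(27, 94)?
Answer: -36187 - sqrt(6) ≈ -36189.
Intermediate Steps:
u(o) = sqrt(2)*sqrt(o) (u(o) = sqrt(2*o) = sqrt(2)*sqrt(o))
H(U, N) = sqrt(6) - U (H(U, N) = sqrt(2)*sqrt(3) - U = sqrt(6) - U)
k(b, V) = -15 + sqrt(6) (k(b, V) = -6 + (sqrt(6) - 1*9) = -6 + (sqrt(6) - 9) = -6 + (-9 + sqrt(6)) = -15 + sqrt(6))
-36202 - k(27, 94) = -36202 - (-15 + sqrt(6)) = -36202 + (15 - sqrt(6)) = -36187 - sqrt(6)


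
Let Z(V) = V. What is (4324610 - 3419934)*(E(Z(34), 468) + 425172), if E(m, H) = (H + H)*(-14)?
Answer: 372788029968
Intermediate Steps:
E(m, H) = -28*H (E(m, H) = (2*H)*(-14) = -28*H)
(4324610 - 3419934)*(E(Z(34), 468) + 425172) = (4324610 - 3419934)*(-28*468 + 425172) = 904676*(-13104 + 425172) = 904676*412068 = 372788029968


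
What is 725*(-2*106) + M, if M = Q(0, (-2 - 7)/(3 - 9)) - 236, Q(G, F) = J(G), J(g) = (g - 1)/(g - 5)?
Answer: -769679/5 ≈ -1.5394e+5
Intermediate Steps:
J(g) = (-1 + g)/(-5 + g)
Q(G, F) = (-1 + G)/(-5 + G)
M = -1179/5 (M = (-1 + 0)/(-5 + 0) - 236 = -1/(-5) - 236 = -⅕*(-1) - 236 = ⅕ - 236 = -1179/5 ≈ -235.80)
725*(-2*106) + M = 725*(-2*106) - 1179/5 = 725*(-212) - 1179/5 = -153700 - 1179/5 = -769679/5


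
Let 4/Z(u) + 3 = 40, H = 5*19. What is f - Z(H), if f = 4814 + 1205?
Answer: 222699/37 ≈ 6018.9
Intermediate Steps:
H = 95
Z(u) = 4/37 (Z(u) = 4/(-3 + 40) = 4/37)
f = 6019
f - Z(H) = 6019 - 1*4/37 = 6019 - 4/37 = 222699/37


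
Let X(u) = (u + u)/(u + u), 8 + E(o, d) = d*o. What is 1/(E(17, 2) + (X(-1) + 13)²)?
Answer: 1/222 ≈ 0.0045045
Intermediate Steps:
E(o, d) = -8 + d*o
X(u) = 1 (X(u) = (2*u)/((2*u)) = (2*u)*(1/(2*u)) = 1)
1/(E(17, 2) + (X(-1) + 13)²) = 1/((-8 + 2*17) + (1 + 13)²) = 1/((-8 + 34) + 14²) = 1/(26 + 196) = 1/222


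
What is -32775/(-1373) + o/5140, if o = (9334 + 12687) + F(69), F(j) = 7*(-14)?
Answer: 198563779/7057220 ≈ 28.136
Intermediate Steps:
F(j) = -98
o = 21923 (o = (9334 + 12687) - 98 = 22021 - 98 = 21923)
-32775/(-1373) + o/5140 = -32775/(-1373) + 21923/5140 = -32775*(-1/1373) + 21923*(1/5140) = 32775/1373 + 21923/5140 = 198563779/7057220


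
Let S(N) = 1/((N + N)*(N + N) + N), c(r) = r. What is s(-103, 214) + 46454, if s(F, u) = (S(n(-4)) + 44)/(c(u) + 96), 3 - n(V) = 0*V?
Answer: 561630577/12090 ≈ 46454.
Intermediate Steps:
n(V) = 3 (n(V) = 3 - 0*V = 3 - 1*0 = 3 + 0 = 3)
S(N) = 1/(N + 4*N²) (S(N) = 1/((2*N)*(2*N) + N) = 1/(4*N² + N) = 1/(N + 4*N²))
s(F, u) = 1717/(39*(96 + u)) (s(F, u) = (1/(3*(1 + 4*3)) + 44)/(u + 96) = (1/(3*(1 + 12)) + 44)/(96 + u) = ((⅓)/13 + 44)/(96 + u) = ((⅓)*(1/13) + 44)/(96 + u) = (1/39 + 44)/(96 + u) = 1717/(39*(96 + u)))
s(-103, 214) + 46454 = 1717/(39*(96 + 214)) + 46454 = (1717/39)/310 + 46454 = (1717/39)*(1/310) + 46454 = 1717/12090 + 46454 = 561630577/12090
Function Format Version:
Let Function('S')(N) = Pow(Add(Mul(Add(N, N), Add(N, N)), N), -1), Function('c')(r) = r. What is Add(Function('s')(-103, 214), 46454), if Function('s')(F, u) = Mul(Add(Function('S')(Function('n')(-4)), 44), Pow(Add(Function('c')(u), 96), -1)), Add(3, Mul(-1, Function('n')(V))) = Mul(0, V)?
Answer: Rational(561630577, 12090) ≈ 46454.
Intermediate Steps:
Function('n')(V) = 3 (Function('n')(V) = Add(3, Mul(-1, Mul(0, V))) = Add(3, Mul(-1, 0)) = Add(3, 0) = 3)
Function('S')(N) = Pow(Add(N, Mul(4, Pow(N, 2))), -1) (Function('S')(N) = Pow(Add(Mul(Mul(2, N), Mul(2, N)), N), -1) = Pow(Add(Mul(4, Pow(N, 2)), N), -1) = Pow(Add(N, Mul(4, Pow(N, 2))), -1))
Function('s')(F, u) = Mul(Rational(1717, 39), Pow(Add(96, u), -1)) (Function('s')(F, u) = Mul(Add(Mul(Pow(3, -1), Pow(Add(1, Mul(4, 3)), -1)), 44), Pow(Add(u, 96), -1)) = Mul(Add(Mul(Rational(1, 3), Pow(Add(1, 12), -1)), 44), Pow(Add(96, u), -1)) = Mul(Add(Mul(Rational(1, 3), Pow(13, -1)), 44), Pow(Add(96, u), -1)) = Mul(Add(Mul(Rational(1, 3), Rational(1, 13)), 44), Pow(Add(96, u), -1)) = Mul(Add(Rational(1, 39), 44), Pow(Add(96, u), -1)) = Mul(Rational(1717, 39), Pow(Add(96, u), -1)))
Add(Function('s')(-103, 214), 46454) = Add(Mul(Rational(1717, 39), Pow(Add(96, 214), -1)), 46454) = Add(Mul(Rational(1717, 39), Pow(310, -1)), 46454) = Add(Mul(Rational(1717, 39), Rational(1, 310)), 46454) = Add(Rational(1717, 12090), 46454) = Rational(561630577, 12090)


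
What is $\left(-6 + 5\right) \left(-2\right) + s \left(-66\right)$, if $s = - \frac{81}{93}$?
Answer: $\frac{1844}{31} \approx 59.484$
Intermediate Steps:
$s = - \frac{27}{31}$ ($s = \left(-81\right) \frac{1}{93} = - \frac{27}{31} \approx -0.87097$)
$\left(-6 + 5\right) \left(-2\right) + s \left(-66\right) = \left(-6 + 5\right) \left(-2\right) - - \frac{1782}{31} = \left(-1\right) \left(-2\right) + \frac{1782}{31} = 2 + \frac{1782}{31} = \frac{1844}{31}$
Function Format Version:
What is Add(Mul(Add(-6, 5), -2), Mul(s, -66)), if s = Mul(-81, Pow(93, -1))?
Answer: Rational(1844, 31) ≈ 59.484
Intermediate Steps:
s = Rational(-27, 31) (s = Mul(-81, Rational(1, 93)) = Rational(-27, 31) ≈ -0.87097)
Add(Mul(Add(-6, 5), -2), Mul(s, -66)) = Add(Mul(Add(-6, 5), -2), Mul(Rational(-27, 31), -66)) = Add(Mul(-1, -2), Rational(1782, 31)) = Add(2, Rational(1782, 31)) = Rational(1844, 31)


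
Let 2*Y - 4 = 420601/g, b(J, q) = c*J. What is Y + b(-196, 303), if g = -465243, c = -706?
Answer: 128758371107/930486 ≈ 1.3838e+5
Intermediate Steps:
b(J, q) = -706*J
Y = 1440371/930486 (Y = 2 + (420601/(-465243))/2 = 2 + (420601*(-1/465243))/2 = 2 + (1/2)*(-420601/465243) = 2 - 420601/930486 = 1440371/930486 ≈ 1.5480)
Y + b(-196, 303) = 1440371/930486 - 706*(-196) = 1440371/930486 + 138376 = 128758371107/930486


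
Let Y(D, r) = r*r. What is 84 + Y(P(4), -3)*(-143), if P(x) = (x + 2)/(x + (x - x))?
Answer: -1203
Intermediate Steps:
P(x) = (2 + x)/x (P(x) = (2 + x)/(x + 0) = (2 + x)/x)
Y(D, r) = r²
84 + Y(P(4), -3)*(-143) = 84 + (-3)²*(-143) = 84 + 9*(-143) = 84 - 1287 = -1203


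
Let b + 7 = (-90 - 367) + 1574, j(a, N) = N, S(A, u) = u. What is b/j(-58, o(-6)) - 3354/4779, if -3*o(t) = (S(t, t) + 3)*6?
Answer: 293587/1593 ≈ 184.30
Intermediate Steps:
o(t) = -6 - 2*t (o(t) = -(t + 3)*6/3 = -(3 + t)*6/3 = -(18 + 6*t)/3 = -6 - 2*t)
b = 1110 (b = -7 + ((-90 - 367) + 1574) = -7 + (-457 + 1574) = -7 + 1117 = 1110)
b/j(-58, o(-6)) - 3354/4779 = 1110/(-6 - 2*(-6)) - 3354/4779 = 1110/(-6 + 12) - 3354*1/4779 = 1110/6 - 1118/1593 = 1110*(⅙) - 1118/1593 = 185 - 1118/1593 = 293587/1593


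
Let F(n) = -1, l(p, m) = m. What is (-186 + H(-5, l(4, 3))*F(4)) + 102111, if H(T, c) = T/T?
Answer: 101924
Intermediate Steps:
H(T, c) = 1
(-186 + H(-5, l(4, 3))*F(4)) + 102111 = (-186 + 1*(-1)) + 102111 = (-186 - 1) + 102111 = -187 + 102111 = 101924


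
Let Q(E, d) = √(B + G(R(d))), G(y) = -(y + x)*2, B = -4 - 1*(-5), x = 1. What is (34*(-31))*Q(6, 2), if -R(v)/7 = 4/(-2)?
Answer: -1054*I*√29 ≈ -5676.0*I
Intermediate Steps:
R(v) = 14 (R(v) = -28/(-2) = -28*(-1)/2 = -7*(-2) = 14)
B = 1 (B = -4 + 5 = 1)
G(y) = -2 - 2*y (G(y) = -(y + 1)*2 = -(1 + y)*2 = (-1 - y)*2 = -2 - 2*y)
Q(E, d) = I*√29 (Q(E, d) = √(1 + (-2 - 2*14)) = √(1 + (-2 - 28)) = √(1 - 30) = √(-29) = I*√29)
(34*(-31))*Q(6, 2) = (34*(-31))*(I*√29) = -1054*I*√29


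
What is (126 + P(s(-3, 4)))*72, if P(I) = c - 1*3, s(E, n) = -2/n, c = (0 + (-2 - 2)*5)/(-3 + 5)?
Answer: 8136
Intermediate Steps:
c = -10 (c = (0 - 4*5)/2 = (0 - 20)*(½) = -20*½ = -10)
P(I) = -13 (P(I) = -10 - 1*3 = -10 - 3 = -13)
(126 + P(s(-3, 4)))*72 = (126 - 13)*72 = 113*72 = 8136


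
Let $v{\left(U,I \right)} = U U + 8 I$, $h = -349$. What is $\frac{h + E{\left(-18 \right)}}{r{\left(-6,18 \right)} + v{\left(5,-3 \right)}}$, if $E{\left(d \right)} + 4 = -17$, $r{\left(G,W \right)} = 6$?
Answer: $- \frac{370}{7} \approx -52.857$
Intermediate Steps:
$E{\left(d \right)} = -21$ ($E{\left(d \right)} = -4 - 17 = -21$)
$v{\left(U,I \right)} = U^{2} + 8 I$
$\frac{h + E{\left(-18 \right)}}{r{\left(-6,18 \right)} + v{\left(5,-3 \right)}} = \frac{-349 - 21}{6 + \left(5^{2} + 8 \left(-3\right)\right)} = - \frac{370}{6 + \left(25 - 24\right)} = - \frac{370}{6 + 1} = - \frac{370}{7}$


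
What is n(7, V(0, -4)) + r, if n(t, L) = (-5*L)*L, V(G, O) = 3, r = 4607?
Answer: 4562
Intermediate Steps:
n(t, L) = -5*L²
n(7, V(0, -4)) + r = -5*3² + 4607 = -5*9 + 4607 = -45 + 4607 = 4562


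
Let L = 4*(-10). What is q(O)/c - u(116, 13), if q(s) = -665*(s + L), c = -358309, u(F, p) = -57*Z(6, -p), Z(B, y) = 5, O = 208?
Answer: 14604255/51187 ≈ 285.31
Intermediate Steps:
u(F, p) = -285 (u(F, p) = -57*5 = -285)
L = -40
q(s) = 26600 - 665*s (q(s) = -665*(s - 40) = -665*(-40 + s) = 26600 - 665*s)
q(O)/c - u(116, 13) = (26600 - 665*208)/(-358309) - 1*(-285) = (26600 - 138320)*(-1/358309) + 285 = -111720*(-1/358309) + 285 = 15960/51187 + 285 = 14604255/51187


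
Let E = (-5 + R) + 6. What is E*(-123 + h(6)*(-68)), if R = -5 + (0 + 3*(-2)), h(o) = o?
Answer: 5310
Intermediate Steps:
R = -11 (R = -5 + (0 - 6) = -5 - 6 = -11)
E = -10 (E = (-5 - 11) + 6 = -16 + 6 = -10)
E*(-123 + h(6)*(-68)) = -10*(-123 + 6*(-68)) = -10*(-123 - 408) = -10*(-531) = 5310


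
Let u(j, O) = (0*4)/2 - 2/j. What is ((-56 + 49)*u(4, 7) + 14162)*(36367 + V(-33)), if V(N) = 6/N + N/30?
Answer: 113330487799/220 ≈ 5.1514e+8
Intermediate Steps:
u(j, O) = -2/j (u(j, O) = 0*(1/2) - 2/j = 0 - 2/j = -2/j)
V(N) = 6/N + N/30 (V(N) = 6/N + N*(1/30) = 6/N + N/30)
((-56 + 49)*u(4, 7) + 14162)*(36367 + V(-33)) = ((-56 + 49)*(-2/4) + 14162)*(36367 + (6/(-33) + (1/30)*(-33))) = (-(-14)/4 + 14162)*(36367 + (6*(-1/33) - 11/10)) = (-7*(-1/2) + 14162)*(36367 + (-2/11 - 11/10)) = (7/2 + 14162)*(36367 - 141/110) = (28331/2)*(4000229/110) = 113330487799/220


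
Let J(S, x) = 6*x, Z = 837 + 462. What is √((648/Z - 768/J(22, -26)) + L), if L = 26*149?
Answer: √122921970314/5629 ≈ 62.285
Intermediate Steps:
Z = 1299
L = 3874
√((648/Z - 768/J(22, -26)) + L) = √((648/1299 - 768/(6*(-26))) + 3874) = √((648*(1/1299) - 768/(-156)) + 3874) = √((216/433 - 768*(-1/156)) + 3874) = √((216/433 + 64/13) + 3874) = √(30520/5629 + 3874) = √(21837266/5629) = √122921970314/5629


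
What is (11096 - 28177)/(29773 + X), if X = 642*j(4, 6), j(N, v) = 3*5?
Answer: -17081/39403 ≈ -0.43350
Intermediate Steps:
j(N, v) = 15
X = 9630 (X = 642*15 = 9630)
(11096 - 28177)/(29773 + X) = (11096 - 28177)/(29773 + 9630) = -17081/39403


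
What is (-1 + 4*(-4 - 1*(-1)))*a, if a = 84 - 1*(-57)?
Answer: -1833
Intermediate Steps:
a = 141 (a = 84 + 57 = 141)
(-1 + 4*(-4 - 1*(-1)))*a = (-1 + 4*(-4 - 1*(-1)))*141 = (-1 + 4*(-4 + 1))*141 = (-1 + 4*(-3))*141 = (-1 - 12)*141 = -13*141 = -1833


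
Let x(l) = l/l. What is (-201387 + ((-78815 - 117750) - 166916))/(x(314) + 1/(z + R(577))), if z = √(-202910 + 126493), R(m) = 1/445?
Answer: 564868*(I - 445*√76417)/(-446*I + 445*√76417) ≈ -5.6486e+5 - 2043.4*I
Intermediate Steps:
R(m) = 1/445
z = I*√76417 (z = √(-76417) = I*√76417 ≈ 276.44*I)
x(l) = 1
(-201387 + ((-78815 - 117750) - 166916))/(x(314) + 1/(z + R(577))) = (-201387 + ((-78815 - 117750) - 166916))/(1 + 1/(I*√76417 + 1/445)) = (-201387 + (-196565 - 166916))/(1 + 1/(1/445 + I*√76417)) = (-201387 - 363481)/(1 + 1/(1/445 + I*√76417)) = -564868/(1 + 1/(1/445 + I*√76417))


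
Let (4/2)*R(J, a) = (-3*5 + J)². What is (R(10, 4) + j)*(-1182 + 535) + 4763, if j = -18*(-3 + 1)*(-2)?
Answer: 86519/2 ≈ 43260.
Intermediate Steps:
R(J, a) = (-15 + J)²/2 (R(J, a) = (-3*5 + J)²/2 = (-15 + J)²/2)
j = -72 (j = -(-36)*(-2) = -18*4 = -72)
(R(10, 4) + j)*(-1182 + 535) + 4763 = ((-15 + 10)²/2 - 72)*(-1182 + 535) + 4763 = ((½)*(-5)² - 72)*(-647) + 4763 = ((½)*25 - 72)*(-647) + 4763 = (25/2 - 72)*(-647) + 4763 = -119/2*(-647) + 4763 = 76993/2 + 4763 = 86519/2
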